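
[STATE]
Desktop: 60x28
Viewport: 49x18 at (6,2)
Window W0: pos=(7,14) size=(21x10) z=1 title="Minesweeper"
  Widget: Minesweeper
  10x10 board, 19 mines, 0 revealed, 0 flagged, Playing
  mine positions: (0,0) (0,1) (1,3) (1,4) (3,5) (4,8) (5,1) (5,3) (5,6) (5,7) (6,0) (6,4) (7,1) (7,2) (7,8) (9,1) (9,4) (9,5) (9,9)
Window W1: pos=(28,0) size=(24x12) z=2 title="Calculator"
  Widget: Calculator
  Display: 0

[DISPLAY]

                      ┠──────────────────────┨   
                      ┃                     0┃   
                      ┃┌───┬───┬───┬───┐     ┃   
                      ┃│ 7 │ 8 │ 9 │ ÷ │     ┃   
                      ┃├───┼───┼───┼───┤     ┃   
                      ┃│ 4 │ 5 │ 6 │ × │     ┃   
                      ┃├───┼───┼───┼───┤     ┃   
                      ┃│ 1 │ 2 │ 3 │ - │     ┃   
                      ┃└───┴───┴───┴───┘     ┃   
                      ┗━━━━━━━━━━━━━━━━━━━━━━┛   
                                                 
                                                 
 ┏━━━━━━━━━━━━━━━━━━━┓                           
 ┃ Minesweeper       ┃                           
 ┠───────────────────┨                           
 ┃■■■■■■■■■■         ┃                           
 ┃■■■■■■■■■■         ┃                           
 ┃■■■■■■■■■■         ┃                           


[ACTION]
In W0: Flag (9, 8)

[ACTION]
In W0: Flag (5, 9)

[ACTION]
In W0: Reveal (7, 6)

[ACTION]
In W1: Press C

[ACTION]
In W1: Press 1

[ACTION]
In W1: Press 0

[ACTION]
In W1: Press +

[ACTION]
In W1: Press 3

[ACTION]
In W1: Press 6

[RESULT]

                      ┠──────────────────────┨   
                      ┃                    36┃   
                      ┃┌───┬───┬───┬───┐     ┃   
                      ┃│ 7 │ 8 │ 9 │ ÷ │     ┃   
                      ┃├───┼───┼───┼───┤     ┃   
                      ┃│ 4 │ 5 │ 6 │ × │     ┃   
                      ┃├───┼───┼───┼───┤     ┃   
                      ┃│ 1 │ 2 │ 3 │ - │     ┃   
                      ┃└───┴───┴───┴───┘     ┃   
                      ┗━━━━━━━━━━━━━━━━━━━━━━┛   
                                                 
                                                 
 ┏━━━━━━━━━━━━━━━━━━━┓                           
 ┃ Minesweeper       ┃                           
 ┠───────────────────┨                           
 ┃■■■■■■■■■■         ┃                           
 ┃■■■■■■■■■■         ┃                           
 ┃■■■■■■■■■■         ┃                           


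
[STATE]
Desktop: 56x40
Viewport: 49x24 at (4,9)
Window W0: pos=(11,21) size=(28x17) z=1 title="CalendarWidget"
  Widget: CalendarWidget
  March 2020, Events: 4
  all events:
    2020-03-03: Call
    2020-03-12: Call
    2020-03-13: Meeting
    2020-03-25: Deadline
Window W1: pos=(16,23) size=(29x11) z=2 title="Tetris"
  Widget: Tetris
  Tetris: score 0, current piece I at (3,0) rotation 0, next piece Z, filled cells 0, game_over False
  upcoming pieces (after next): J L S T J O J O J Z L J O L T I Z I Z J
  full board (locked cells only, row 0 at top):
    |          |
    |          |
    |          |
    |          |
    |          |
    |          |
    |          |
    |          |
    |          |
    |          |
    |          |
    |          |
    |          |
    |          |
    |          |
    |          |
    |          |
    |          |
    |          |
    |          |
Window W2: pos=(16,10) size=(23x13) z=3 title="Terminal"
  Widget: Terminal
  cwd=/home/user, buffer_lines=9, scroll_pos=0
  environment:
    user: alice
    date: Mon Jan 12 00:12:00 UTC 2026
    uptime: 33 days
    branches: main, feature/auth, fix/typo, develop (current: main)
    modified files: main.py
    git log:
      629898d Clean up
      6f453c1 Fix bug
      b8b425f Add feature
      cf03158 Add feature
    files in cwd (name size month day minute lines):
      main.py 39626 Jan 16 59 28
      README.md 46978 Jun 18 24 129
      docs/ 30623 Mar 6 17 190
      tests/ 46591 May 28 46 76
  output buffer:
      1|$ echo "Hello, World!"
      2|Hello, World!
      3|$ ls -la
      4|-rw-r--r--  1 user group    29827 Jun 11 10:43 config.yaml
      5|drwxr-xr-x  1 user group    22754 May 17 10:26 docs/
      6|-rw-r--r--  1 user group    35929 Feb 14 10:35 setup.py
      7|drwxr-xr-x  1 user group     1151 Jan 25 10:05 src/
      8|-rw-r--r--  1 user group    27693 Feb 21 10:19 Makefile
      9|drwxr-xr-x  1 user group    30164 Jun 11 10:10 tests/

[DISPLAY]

                                                 
            ┏━━━━━━━━━━━━━━━━━━━━━┓              
            ┃ Terminal            ┃              
            ┠─────────────────────┨              
            ┃$ echo "Hello, World!┃              
            ┃Hello, World!        ┃              
            ┃$ ls -la             ┃              
            ┃-rw-r--r--  1 user gr┃              
            ┃drwxr-xr-x  1 user gr┃              
            ┃-rw-r--r--  1 user gr┃              
            ┃drwxr-xr-x  1 user gr┃              
            ┃-rw-r--r--  1 user gr┃              
       ┏━━━━┃drwxr-xr-x  1 user gr┃              
       ┃ Cal┗━━━━━━━━━━━━━━━━━━━━━┛              
       ┠────┏━━━━━━━━━━━━━━━━━━━━━━━━━━━┓        
       ┃    ┃ Tetris                    ┃        
       ┃Mo T┠───────────────────────────┨        
       ┃    ┃          │Next:           ┃        
       ┃ 2  ┃          │▓▓              ┃        
       ┃ 9 1┃          │ ▓▓             ┃        
       ┃16 1┃          │                ┃        
       ┃23 2┃          │                ┃        
       ┃30 3┃          │                ┃        
       ┃    ┃          │Score:          ┃        


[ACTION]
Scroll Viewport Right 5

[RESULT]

                                                 
         ┏━━━━━━━━━━━━━━━━━━━━━┓                 
         ┃ Terminal            ┃                 
         ┠─────────────────────┨                 
         ┃$ echo "Hello, World!┃                 
         ┃Hello, World!        ┃                 
         ┃$ ls -la             ┃                 
         ┃-rw-r--r--  1 user gr┃                 
         ┃drwxr-xr-x  1 user gr┃                 
         ┃-rw-r--r--  1 user gr┃                 
         ┃drwxr-xr-x  1 user gr┃                 
         ┃-rw-r--r--  1 user gr┃                 
    ┏━━━━┃drwxr-xr-x  1 user gr┃                 
    ┃ Cal┗━━━━━━━━━━━━━━━━━━━━━┛                 
    ┠────┏━━━━━━━━━━━━━━━━━━━━━━━━━━━┓           
    ┃    ┃ Tetris                    ┃           
    ┃Mo T┠───────────────────────────┨           
    ┃    ┃          │Next:           ┃           
    ┃ 2  ┃          │▓▓              ┃           
    ┃ 9 1┃          │ ▓▓             ┃           
    ┃16 1┃          │                ┃           
    ┃23 2┃          │                ┃           
    ┃30 3┃          │                ┃           
    ┃    ┃          │Score:          ┃           


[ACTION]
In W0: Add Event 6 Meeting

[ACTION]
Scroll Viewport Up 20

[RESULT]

                                                 
                                                 
                                                 
                                                 
                                                 
                                                 
                                                 
                                                 
                                                 
                                                 
         ┏━━━━━━━━━━━━━━━━━━━━━┓                 
         ┃ Terminal            ┃                 
         ┠─────────────────────┨                 
         ┃$ echo "Hello, World!┃                 
         ┃Hello, World!        ┃                 
         ┃$ ls -la             ┃                 
         ┃-rw-r--r--  1 user gr┃                 
         ┃drwxr-xr-x  1 user gr┃                 
         ┃-rw-r--r--  1 user gr┃                 
         ┃drwxr-xr-x  1 user gr┃                 
         ┃-rw-r--r--  1 user gr┃                 
    ┏━━━━┃drwxr-xr-x  1 user gr┃                 
    ┃ Cal┗━━━━━━━━━━━━━━━━━━━━━┛                 
    ┠────┏━━━━━━━━━━━━━━━━━━━━━━━━━━━┓           


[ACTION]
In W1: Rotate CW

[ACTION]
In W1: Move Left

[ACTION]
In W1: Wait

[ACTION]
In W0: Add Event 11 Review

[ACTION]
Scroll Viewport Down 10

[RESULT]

         ┏━━━━━━━━━━━━━━━━━━━━━┓                 
         ┃ Terminal            ┃                 
         ┠─────────────────────┨                 
         ┃$ echo "Hello, World!┃                 
         ┃Hello, World!        ┃                 
         ┃$ ls -la             ┃                 
         ┃-rw-r--r--  1 user gr┃                 
         ┃drwxr-xr-x  1 user gr┃                 
         ┃-rw-r--r--  1 user gr┃                 
         ┃drwxr-xr-x  1 user gr┃                 
         ┃-rw-r--r--  1 user gr┃                 
    ┏━━━━┃drwxr-xr-x  1 user gr┃                 
    ┃ Cal┗━━━━━━━━━━━━━━━━━━━━━┛                 
    ┠────┏━━━━━━━━━━━━━━━━━━━━━━━━━━━┓           
    ┃    ┃ Tetris                    ┃           
    ┃Mo T┠───────────────────────────┨           
    ┃    ┃          │Next:           ┃           
    ┃ 2  ┃          │▓▓              ┃           
    ┃ 9 1┃          │ ▓▓             ┃           
    ┃16 1┃          │                ┃           
    ┃23 2┃          │                ┃           
    ┃30 3┃          │                ┃           
    ┃    ┃          │Score:          ┃           
    ┃    ┗━━━━━━━━━━━━━━━━━━━━━━━━━━━┛           


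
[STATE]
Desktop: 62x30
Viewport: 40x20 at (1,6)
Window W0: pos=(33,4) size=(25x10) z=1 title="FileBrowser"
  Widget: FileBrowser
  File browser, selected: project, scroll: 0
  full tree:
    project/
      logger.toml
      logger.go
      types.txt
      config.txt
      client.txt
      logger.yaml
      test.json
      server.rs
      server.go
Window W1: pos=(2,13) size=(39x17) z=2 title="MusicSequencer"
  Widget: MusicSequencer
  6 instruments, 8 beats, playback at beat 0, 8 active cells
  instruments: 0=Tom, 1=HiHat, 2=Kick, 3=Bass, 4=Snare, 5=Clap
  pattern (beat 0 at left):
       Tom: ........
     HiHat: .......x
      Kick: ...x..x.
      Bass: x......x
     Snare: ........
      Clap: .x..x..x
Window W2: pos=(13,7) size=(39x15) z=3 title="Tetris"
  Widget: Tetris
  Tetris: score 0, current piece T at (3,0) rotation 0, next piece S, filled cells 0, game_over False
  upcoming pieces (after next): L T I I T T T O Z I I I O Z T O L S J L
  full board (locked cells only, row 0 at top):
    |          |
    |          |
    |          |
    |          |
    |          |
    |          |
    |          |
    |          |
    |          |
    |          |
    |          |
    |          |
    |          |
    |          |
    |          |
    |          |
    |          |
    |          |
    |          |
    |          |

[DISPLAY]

                                ┠───────
            ┏━━━━━━━━━━━━━━━━━━━━━━━━━━━
            ┃ Tetris                    
            ┠───────────────────────────
            ┃          │Next:           
            ┃          │ ░░             
            ┃          │░░              
 ┏━━━━━━━━━━┃          │                
 ┃ MusicSequ┃          │                
 ┠──────────┃          │                
 ┃      ▼123┃          │Score:          
 ┃   Tom····┃          │0               
 ┃ HiHat····┃          │                
 ┃  Kick···█┃          │                
 ┃  Bass█···┃          │                
 ┃ Snare····┗━━━━━━━━━━━━━━━━━━━━━━━━━━━
 ┃  Clap·█··█··█                       ┃
 ┃                                     ┃
 ┃                                     ┃
 ┃                                     ┃


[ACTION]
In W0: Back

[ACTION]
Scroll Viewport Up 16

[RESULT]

                                        
                                        
                                        
                                        
                                ┏━━━━━━━
                                ┃ FileBr
                                ┠───────
            ┏━━━━━━━━━━━━━━━━━━━━━━━━━━━
            ┃ Tetris                    
            ┠───────────────────────────
            ┃          │Next:           
            ┃          │ ░░             
            ┃          │░░              
 ┏━━━━━━━━━━┃          │                
 ┃ MusicSequ┃          │                
 ┠──────────┃          │                
 ┃      ▼123┃          │Score:          
 ┃   Tom····┃          │0               
 ┃ HiHat····┃          │                
 ┃  Kick···█┃          │                


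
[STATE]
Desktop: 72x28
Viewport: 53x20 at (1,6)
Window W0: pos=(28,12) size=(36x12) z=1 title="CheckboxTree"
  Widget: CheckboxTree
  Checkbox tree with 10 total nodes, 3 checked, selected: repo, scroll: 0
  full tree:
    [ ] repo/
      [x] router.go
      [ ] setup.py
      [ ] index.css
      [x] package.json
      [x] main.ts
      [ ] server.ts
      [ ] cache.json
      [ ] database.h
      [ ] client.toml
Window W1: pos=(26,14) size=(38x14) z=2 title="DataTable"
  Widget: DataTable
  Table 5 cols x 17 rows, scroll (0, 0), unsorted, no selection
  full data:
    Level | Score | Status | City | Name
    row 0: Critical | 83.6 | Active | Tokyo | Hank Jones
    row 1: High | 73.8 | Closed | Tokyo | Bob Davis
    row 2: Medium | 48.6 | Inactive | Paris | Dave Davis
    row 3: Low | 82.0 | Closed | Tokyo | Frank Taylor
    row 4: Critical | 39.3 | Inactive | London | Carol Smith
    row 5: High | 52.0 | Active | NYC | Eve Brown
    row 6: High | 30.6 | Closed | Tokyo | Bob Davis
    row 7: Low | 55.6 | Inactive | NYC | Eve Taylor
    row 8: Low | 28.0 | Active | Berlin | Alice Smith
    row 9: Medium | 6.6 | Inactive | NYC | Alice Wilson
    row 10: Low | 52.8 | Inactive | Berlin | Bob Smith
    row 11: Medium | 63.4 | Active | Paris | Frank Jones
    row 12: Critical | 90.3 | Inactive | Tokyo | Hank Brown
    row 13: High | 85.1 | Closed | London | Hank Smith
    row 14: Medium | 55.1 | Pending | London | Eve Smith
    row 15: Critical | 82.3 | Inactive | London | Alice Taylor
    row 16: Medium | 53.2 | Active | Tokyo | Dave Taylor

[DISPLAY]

                                                     
                                                     
                                                     
                                                     
                                                     
                                                     
                           ┏━━━━━━━━━━━━━━━━━━━━━━━━━
                           ┃ CheckboxTree            
                         ┏━━━━━━━━━━━━━━━━━━━━━━━━━━━
                         ┃ DataTable                 
                         ┠───────────────────────────
                         ┃Level   │Score│Status  │Cit
                         ┃────────┼─────┼────────┼───
                         ┃Critical│83.6 │Active  │Tok
                         ┃High    │73.8 │Closed  │Tok
                         ┃Medium  │48.6 │Inactive│Par
                         ┃Low     │82.0 │Closed  │Tok
                         ┃Critical│39.3 │Inactive│Lon
                         ┃High    │52.0 │Active  │NYC
                         ┃High    │30.6 │Closed  │Tok


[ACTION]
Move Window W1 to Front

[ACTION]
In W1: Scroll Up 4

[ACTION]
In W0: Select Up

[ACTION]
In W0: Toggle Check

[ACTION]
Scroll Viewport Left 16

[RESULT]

                                                     
                                                     
                                                     
                                                     
                                                     
                                                     
                            ┏━━━━━━━━━━━━━━━━━━━━━━━━
                            ┃ CheckboxTree           
                          ┏━━━━━━━━━━━━━━━━━━━━━━━━━━
                          ┃ DataTable                
                          ┠──────────────────────────
                          ┃Level   │Score│Status  │Ci
                          ┃────────┼─────┼────────┼──
                          ┃Critical│83.6 │Active  │To
                          ┃High    │73.8 │Closed  │To
                          ┃Medium  │48.6 │Inactive│Pa
                          ┃Low     │82.0 │Closed  │To
                          ┃Critical│39.3 │Inactive│Lo
                          ┃High    │52.0 │Active  │NY
                          ┃High    │30.6 │Closed  │To


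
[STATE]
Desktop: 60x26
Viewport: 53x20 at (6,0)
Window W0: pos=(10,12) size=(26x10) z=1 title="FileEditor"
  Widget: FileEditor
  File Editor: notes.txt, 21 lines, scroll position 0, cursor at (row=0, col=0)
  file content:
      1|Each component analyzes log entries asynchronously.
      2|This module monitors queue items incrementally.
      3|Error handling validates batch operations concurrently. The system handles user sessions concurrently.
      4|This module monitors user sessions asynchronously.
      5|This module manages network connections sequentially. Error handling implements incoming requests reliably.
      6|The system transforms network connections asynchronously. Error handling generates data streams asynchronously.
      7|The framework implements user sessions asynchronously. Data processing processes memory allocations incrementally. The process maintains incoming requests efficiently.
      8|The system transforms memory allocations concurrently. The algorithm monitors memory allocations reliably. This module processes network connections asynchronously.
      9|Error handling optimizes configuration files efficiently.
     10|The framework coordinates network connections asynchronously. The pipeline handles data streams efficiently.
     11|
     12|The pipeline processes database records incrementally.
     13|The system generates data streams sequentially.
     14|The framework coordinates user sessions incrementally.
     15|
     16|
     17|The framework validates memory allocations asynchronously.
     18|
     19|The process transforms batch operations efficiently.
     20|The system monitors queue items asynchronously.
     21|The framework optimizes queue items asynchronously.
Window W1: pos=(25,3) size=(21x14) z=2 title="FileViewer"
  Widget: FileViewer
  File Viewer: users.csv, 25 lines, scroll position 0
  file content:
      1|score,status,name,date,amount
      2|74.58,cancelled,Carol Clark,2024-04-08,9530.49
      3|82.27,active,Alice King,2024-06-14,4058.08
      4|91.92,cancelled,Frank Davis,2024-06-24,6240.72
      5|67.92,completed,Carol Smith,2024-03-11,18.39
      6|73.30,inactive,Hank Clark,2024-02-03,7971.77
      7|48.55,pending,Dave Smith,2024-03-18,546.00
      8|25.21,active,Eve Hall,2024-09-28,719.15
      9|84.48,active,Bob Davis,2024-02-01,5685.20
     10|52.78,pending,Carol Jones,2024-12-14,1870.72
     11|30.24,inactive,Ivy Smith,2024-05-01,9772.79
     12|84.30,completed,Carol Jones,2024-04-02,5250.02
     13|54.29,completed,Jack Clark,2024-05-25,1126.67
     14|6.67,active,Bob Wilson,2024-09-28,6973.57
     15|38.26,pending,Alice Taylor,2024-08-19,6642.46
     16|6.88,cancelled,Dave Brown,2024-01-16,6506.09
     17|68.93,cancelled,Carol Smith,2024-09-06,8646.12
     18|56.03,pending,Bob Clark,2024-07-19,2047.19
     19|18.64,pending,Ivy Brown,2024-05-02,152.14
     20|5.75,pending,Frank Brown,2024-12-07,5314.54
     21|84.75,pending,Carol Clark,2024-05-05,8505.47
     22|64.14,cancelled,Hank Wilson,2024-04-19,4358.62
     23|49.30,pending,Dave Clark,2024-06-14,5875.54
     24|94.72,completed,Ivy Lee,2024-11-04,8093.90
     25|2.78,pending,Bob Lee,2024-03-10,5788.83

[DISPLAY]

                                                     
                                                     
                                                     
                   ┏━━━━━━━━━━━━━━━━━━━┓             
                   ┃ FileViewer        ┃             
                   ┠───────────────────┨             
                   ┃score,status,name,▲┃             
                   ┃74.58,cancelled,Ca█┃             
                   ┃82.27,active,Alice░┃             
                   ┃91.92,cancelled,Fr░┃             
                   ┃67.92,completed,Ca░┃             
                   ┃73.30,inactive,Han░┃             
    ┏━━━━━━━━━━━━━━┃48.55,pending,Dave░┃             
    ┃ FileEditor   ┃25.21,active,Eve H░┃             
    ┠──────────────┃84.48,active,Bob D░┃             
    ┃█ach component┃52.78,pending,Caro▼┃             
    ┃This module mo┗━━━━━━━━━━━━━━━━━━━┛             
    ┃Error handling validate░┃                       
    ┃This module monitors us░┃                       
    ┃This module manages net░┃                       


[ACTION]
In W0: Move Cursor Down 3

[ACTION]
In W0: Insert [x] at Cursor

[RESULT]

                                                     
                                                     
                                                     
                   ┏━━━━━━━━━━━━━━━━━━━┓             
                   ┃ FileViewer        ┃             
                   ┠───────────────────┨             
                   ┃score,status,name,▲┃             
                   ┃74.58,cancelled,Ca█┃             
                   ┃82.27,active,Alice░┃             
                   ┃91.92,cancelled,Fr░┃             
                   ┃67.92,completed,Ca░┃             
                   ┃73.30,inactive,Han░┃             
    ┏━━━━━━━━━━━━━━┃48.55,pending,Dave░┃             
    ┃ FileEditor   ┃25.21,active,Eve H░┃             
    ┠──────────────┃84.48,active,Bob D░┃             
    ┃Each component┃52.78,pending,Caro▼┃             
    ┃This module mo┗━━━━━━━━━━━━━━━━━━━┛             
    ┃Error handling validate░┃                       
    ┃x█his module monitors u░┃                       
    ┃This module manages net░┃                       


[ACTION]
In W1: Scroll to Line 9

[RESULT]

                                                     
                                                     
                                                     
                   ┏━━━━━━━━━━━━━━━━━━━┓             
                   ┃ FileViewer        ┃             
                   ┠───────────────────┨             
                   ┃84.48,active,Bob D▲┃             
                   ┃52.78,pending,Caro░┃             
                   ┃30.24,inactive,Ivy░┃             
                   ┃84.30,completed,Ca░┃             
                   ┃54.29,completed,Ja░┃             
                   ┃6.67,active,Bob Wi█┃             
    ┏━━━━━━━━━━━━━━┃38.26,pending,Alic░┃             
    ┃ FileEditor   ┃6.88,cancelled,Dav░┃             
    ┠──────────────┃68.93,cancelled,Ca░┃             
    ┃Each component┃56.03,pending,Bob ▼┃             
    ┃This module mo┗━━━━━━━━━━━━━━━━━━━┛             
    ┃Error handling validate░┃                       
    ┃x█his module monitors u░┃                       
    ┃This module manages net░┃                       


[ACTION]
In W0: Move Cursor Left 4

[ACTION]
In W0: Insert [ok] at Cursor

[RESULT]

                                                     
                                                     
                                                     
                   ┏━━━━━━━━━━━━━━━━━━━┓             
                   ┃ FileViewer        ┃             
                   ┠───────────────────┨             
                   ┃84.48,active,Bob D▲┃             
                   ┃52.78,pending,Caro░┃             
                   ┃30.24,inactive,Ivy░┃             
                   ┃84.30,completed,Ca░┃             
                   ┃54.29,completed,Ja░┃             
                   ┃6.67,active,Bob Wi█┃             
    ┏━━━━━━━━━━━━━━┃38.26,pending,Alic░┃             
    ┃ FileEditor   ┃6.88,cancelled,Dav░┃             
    ┠──────────────┃68.93,cancelled,Ca░┃             
    ┃Each component┃56.03,pending,Bob ▼┃             
    ┃This module mo┗━━━━━━━━━━━━━━━━━━━┛             
    ┃Error handling validate░┃                       
    ┃ok█This module monitors░┃                       
    ┃This module manages net░┃                       


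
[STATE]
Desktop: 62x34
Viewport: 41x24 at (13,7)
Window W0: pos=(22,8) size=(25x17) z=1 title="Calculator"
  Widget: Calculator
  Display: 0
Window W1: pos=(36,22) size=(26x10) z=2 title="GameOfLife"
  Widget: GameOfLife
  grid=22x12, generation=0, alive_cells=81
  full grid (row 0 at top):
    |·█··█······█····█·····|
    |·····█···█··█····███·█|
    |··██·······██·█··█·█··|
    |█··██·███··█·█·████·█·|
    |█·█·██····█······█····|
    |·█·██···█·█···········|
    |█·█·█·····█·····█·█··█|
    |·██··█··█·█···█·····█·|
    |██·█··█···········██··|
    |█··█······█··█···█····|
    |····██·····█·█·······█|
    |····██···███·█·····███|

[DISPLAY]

                                         
         ┏━━━━━━━━━━━━━━━━━━━━━━━┓       
         ┃ Calculator            ┃       
         ┠───────────────────────┨       
         ┃                      0┃       
         ┃┌───┬───┬───┬───┐      ┃       
         ┃│ 7 │ 8 │ 9 │ ÷ │      ┃       
         ┃├───┼───┼───┼───┤      ┃       
         ┃│ 4 │ 5 │ 6 │ × │      ┃       
         ┃├───┼───┼───┼───┤      ┃       
         ┃│ 1 │ 2 │ 3 │ - │      ┃       
         ┃├───┼───┼───┼───┤      ┃       
         ┃│ 0 │ . │ = │ + │      ┃       
         ┃├───┼───┼───┼───┤      ┃       
         ┃│ C │ MC│ MR│ M+│      ┃       
         ┃└───┴───┴───┴┏━━━━━━━━━━━━━━━━━
         ┃             ┃ GameOfLife      
         ┗━━━━━━━━━━━━━┠─────────────────
                       ┃Gen: 0           
                       ┃█··██·███··█·█·██
                       ┃█·█·██····█······
                       ┃·█·██···█·█······
                       ┃█·█·█·····█·····█
                       ┃·██··█··█·█···█··


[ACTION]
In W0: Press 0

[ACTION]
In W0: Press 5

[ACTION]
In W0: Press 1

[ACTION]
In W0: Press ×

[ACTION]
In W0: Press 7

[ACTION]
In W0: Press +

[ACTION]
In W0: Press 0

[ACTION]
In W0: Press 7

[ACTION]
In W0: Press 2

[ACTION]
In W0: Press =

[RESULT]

                                         
         ┏━━━━━━━━━━━━━━━━━━━━━━━┓       
         ┃ Calculator            ┃       
         ┠───────────────────────┨       
         ┃                    429┃       
         ┃┌───┬───┬───┬───┐      ┃       
         ┃│ 7 │ 8 │ 9 │ ÷ │      ┃       
         ┃├───┼───┼───┼───┤      ┃       
         ┃│ 4 │ 5 │ 6 │ × │      ┃       
         ┃├───┼───┼───┼───┤      ┃       
         ┃│ 1 │ 2 │ 3 │ - │      ┃       
         ┃├───┼───┼───┼───┤      ┃       
         ┃│ 0 │ . │ = │ + │      ┃       
         ┃├───┼───┼───┼───┤      ┃       
         ┃│ C │ MC│ MR│ M+│      ┃       
         ┃└───┴───┴───┴┏━━━━━━━━━━━━━━━━━
         ┃             ┃ GameOfLife      
         ┗━━━━━━━━━━━━━┠─────────────────
                       ┃Gen: 0           
                       ┃█··██·███··█·█·██
                       ┃█·█·██····█······
                       ┃·█·██···█·█······
                       ┃█·█·█·····█·····█
                       ┃·██··█··█·█···█··


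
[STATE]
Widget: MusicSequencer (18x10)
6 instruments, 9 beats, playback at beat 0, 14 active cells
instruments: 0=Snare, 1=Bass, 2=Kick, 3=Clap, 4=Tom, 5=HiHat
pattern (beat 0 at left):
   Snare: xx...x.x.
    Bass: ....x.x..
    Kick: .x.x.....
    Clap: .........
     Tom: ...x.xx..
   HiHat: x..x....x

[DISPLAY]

      ▼12345678   
 Snare██···█·█·   
  Bass····█·█··   
  Kick·█·█·····   
  Clap·········   
   Tom···█·██··   
 HiHat█··█····█   
                  
                  
                  


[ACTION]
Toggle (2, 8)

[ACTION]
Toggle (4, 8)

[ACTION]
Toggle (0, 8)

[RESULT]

      ▼12345678   
 Snare██···█·██   
  Bass····█·█··   
  Kick·█·█····█   
  Clap·········   
   Tom···█·██·█   
 HiHat█··█····█   
                  
                  
                  


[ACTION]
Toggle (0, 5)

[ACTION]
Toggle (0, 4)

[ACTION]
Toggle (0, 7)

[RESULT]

      ▼12345678   
 Snare██··█···█   
  Bass····█·█··   
  Kick·█·█····█   
  Clap·········   
   Tom···█·██·█   
 HiHat█··█····█   
                  
                  
                  


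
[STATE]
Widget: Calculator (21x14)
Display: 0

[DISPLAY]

                    0
┌───┬───┬───┬───┐    
│ 7 │ 8 │ 9 │ ÷ │    
├───┼───┼───┼───┤    
│ 4 │ 5 │ 6 │ × │    
├───┼───┼───┼───┤    
│ 1 │ 2 │ 3 │ - │    
├───┼───┼───┼───┤    
│ 0 │ . │ = │ + │    
├───┼───┼───┼───┤    
│ C │ MC│ MR│ M+│    
└───┴───┴───┴───┘    
                     
                     


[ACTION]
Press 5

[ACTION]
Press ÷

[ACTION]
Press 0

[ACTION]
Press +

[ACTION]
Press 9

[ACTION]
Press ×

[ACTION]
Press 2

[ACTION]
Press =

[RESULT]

                   18
┌───┬───┬───┬───┐    
│ 7 │ 8 │ 9 │ ÷ │    
├───┼───┼───┼───┤    
│ 4 │ 5 │ 6 │ × │    
├───┼───┼───┼───┤    
│ 1 │ 2 │ 3 │ - │    
├───┼───┼───┼───┤    
│ 0 │ . │ = │ + │    
├───┼───┼───┼───┤    
│ C │ MC│ MR│ M+│    
└───┴───┴───┴───┘    
                     
                     


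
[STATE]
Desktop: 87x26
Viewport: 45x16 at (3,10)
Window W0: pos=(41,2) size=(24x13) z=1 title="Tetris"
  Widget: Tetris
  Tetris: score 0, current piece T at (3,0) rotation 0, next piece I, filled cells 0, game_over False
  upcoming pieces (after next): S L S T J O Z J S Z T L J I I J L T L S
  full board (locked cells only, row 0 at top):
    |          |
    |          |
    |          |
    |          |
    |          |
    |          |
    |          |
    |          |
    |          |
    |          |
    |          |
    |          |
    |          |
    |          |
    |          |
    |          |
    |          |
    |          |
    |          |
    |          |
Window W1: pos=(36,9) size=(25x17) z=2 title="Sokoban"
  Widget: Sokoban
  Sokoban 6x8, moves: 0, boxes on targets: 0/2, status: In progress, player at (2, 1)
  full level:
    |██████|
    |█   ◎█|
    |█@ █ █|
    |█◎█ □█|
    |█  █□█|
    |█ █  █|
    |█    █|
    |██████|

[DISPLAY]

                                 ┃ Sokoban   
                                 ┠───────────
                                 ┃██████     
                                 ┃█   ◎█     
                                 ┃█@ █ █     
                                 ┃█◎█ □█     
                                 ┃█  █□█     
                                 ┃█ █  █     
                                 ┃█    █     
                                 ┃██████     
                                 ┃Moves: 0  0
                                 ┃           
                                 ┃           
                                 ┃           
                                 ┃           
                                 ┗━━━━━━━━━━━


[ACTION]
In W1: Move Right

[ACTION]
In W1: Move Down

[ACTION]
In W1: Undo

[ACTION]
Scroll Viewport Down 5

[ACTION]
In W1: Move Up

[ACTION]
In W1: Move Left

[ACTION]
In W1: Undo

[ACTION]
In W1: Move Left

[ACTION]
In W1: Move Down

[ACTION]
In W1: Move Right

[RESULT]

                                 ┃ Sokoban   
                                 ┠───────────
                                 ┃██████     
                                 ┃█   ◎█     
                                 ┃█  █ █     
                                 ┃█+█ □█     
                                 ┃█  █□█     
                                 ┃█ █  █     
                                 ┃█    █     
                                 ┃██████     
                                 ┃Moves: 1  0
                                 ┃           
                                 ┃           
                                 ┃           
                                 ┃           
                                 ┗━━━━━━━━━━━


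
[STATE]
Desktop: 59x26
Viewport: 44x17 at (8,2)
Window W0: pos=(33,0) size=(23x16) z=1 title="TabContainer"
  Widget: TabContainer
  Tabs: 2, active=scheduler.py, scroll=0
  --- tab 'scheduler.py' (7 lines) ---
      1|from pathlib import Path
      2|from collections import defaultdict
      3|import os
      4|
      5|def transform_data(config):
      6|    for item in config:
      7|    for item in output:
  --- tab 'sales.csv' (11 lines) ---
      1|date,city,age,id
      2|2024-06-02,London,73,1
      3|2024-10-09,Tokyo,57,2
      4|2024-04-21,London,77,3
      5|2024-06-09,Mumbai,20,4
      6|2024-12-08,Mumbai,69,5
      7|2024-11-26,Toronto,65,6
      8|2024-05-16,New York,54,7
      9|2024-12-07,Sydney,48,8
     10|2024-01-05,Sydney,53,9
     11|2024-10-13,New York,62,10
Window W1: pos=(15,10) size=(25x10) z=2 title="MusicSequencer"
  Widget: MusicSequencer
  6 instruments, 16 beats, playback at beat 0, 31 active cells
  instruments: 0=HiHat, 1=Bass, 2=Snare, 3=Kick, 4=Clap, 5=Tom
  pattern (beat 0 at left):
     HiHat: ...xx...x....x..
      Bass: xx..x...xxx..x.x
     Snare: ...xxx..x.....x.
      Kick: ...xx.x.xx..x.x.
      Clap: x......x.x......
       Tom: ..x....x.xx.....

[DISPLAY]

                         ┠──────────────────
                         ┃[scheduler.py]│ sa
                         ┃──────────────────
                         ┃from pathlib impor
                         ┃from collections i
                         ┃import os         
                         ┃                  
                         ┃def transform_data
       ┏━━━━━━━━━━━━━━━━━━━━━━━┓r item in co
       ┃ MusicSequencer        ┃r item in ou
       ┠───────────────────────┨            
       ┃      ▼123456789012345 ┃            
       ┃ HiHat···██···█····█·· ┃            
       ┃  Bass██··█···███··█·█ ┃━━━━━━━━━━━━
       ┃ Snare···███··█·····█· ┃            
       ┃  Kick···██·█·██··█·█· ┃            
       ┃  Clap█······█·█······ ┃            


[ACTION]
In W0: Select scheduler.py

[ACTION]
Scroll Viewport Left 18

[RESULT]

                                 ┠──────────
                                 ┃[scheduler
                                 ┃──────────
                                 ┃from pathl
                                 ┃from colle
                                 ┃import os 
                                 ┃          
                                 ┃def transf
               ┏━━━━━━━━━━━━━━━━━━━━━━━┓r it
               ┃ MusicSequencer        ┃r it
               ┠───────────────────────┨    
               ┃      ▼123456789012345 ┃    
               ┃ HiHat···██···█····█·· ┃    
               ┃  Bass██··█···███··█·█ ┃━━━━
               ┃ Snare···███··█·····█· ┃    
               ┃  Kick···██·█·██··█·█· ┃    
               ┃  Clap█······█·█······ ┃    


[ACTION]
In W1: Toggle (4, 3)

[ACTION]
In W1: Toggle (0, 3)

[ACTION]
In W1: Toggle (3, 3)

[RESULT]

                                 ┠──────────
                                 ┃[scheduler
                                 ┃──────────
                                 ┃from pathl
                                 ┃from colle
                                 ┃import os 
                                 ┃          
                                 ┃def transf
               ┏━━━━━━━━━━━━━━━━━━━━━━━┓r it
               ┃ MusicSequencer        ┃r it
               ┠───────────────────────┨    
               ┃      ▼123456789012345 ┃    
               ┃ HiHat····█···█····█·· ┃    
               ┃  Bass██··█···███··█·█ ┃━━━━
               ┃ Snare···███··█·····█· ┃    
               ┃  Kick····█·█·██··█·█· ┃    
               ┃  Clap█··█···█·█······ ┃    
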